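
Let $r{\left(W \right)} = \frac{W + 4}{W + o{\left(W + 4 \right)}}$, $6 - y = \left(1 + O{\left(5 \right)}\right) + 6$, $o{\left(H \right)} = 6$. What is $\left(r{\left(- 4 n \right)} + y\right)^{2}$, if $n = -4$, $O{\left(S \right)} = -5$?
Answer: $\frac{2916}{121} \approx 24.099$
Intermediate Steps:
$y = 4$ ($y = 6 - \left(\left(1 - 5\right) + 6\right) = 6 - \left(-4 + 6\right) = 6 - 2 = 4$)
$r{\left(W \right)} = \frac{4 + W}{6 + W}$ ($r{\left(W \right)} = \frac{W + 4}{W + 6} = \frac{4 + W}{6 + W}$)
$\left(r{\left(- 4 n \right)} + y\right)^{2} = \left(\frac{4 - -16}{6 - -16} + 4\right)^{2} = \left(\frac{4 + 16}{6 + 16} + 4\right)^{2} = \left(\frac{1}{22} \cdot 20 + 4\right)^{2} = \left(\frac{10}{11} + 4\right)^{2} = \left(\frac{54}{11}\right)^{2} = \frac{2916}{121}$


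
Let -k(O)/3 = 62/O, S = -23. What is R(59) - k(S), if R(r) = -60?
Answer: -1566/23 ≈ -68.087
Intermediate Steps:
k(O) = -186/O
R(59) - k(S) = -60 - (-186)/(-23) = -60 - (-186)*(-1)/23 = -60 - 1*186/23 = -60 - 186/23 = -1566/23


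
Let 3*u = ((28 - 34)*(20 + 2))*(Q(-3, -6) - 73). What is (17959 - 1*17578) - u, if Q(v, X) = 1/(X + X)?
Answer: -8504/3 ≈ -2834.7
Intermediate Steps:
Q(v, X) = 1/(2*X)
u = 9647/3 (u = (((28 - 34)*(20 + 2))*((½)/(-6) - 73))/3 = ((-6*22)*((½)*(-⅙) - 73))/3 = (-132*(-1/12 - 73))/3 = (-132*(-877/12))/3 = (⅓)*9647 = 9647/3 ≈ 3215.7)
(17959 - 1*17578) - u = (17959 - 1*17578) - 1*9647/3 = (17959 - 17578) - 9647/3 = 381 - 9647/3 = -8504/3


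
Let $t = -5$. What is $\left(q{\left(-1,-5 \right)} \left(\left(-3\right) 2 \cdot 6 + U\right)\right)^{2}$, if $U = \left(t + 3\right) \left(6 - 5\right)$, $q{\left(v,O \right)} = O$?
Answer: $36100$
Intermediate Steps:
$U = -2$ ($U = \left(-5 + 3\right) \left(6 - 5\right) = \left(-2\right) 1 = -2$)
$\left(q{\left(-1,-5 \right)} \left(\left(-3\right) 2 \cdot 6 + U\right)\right)^{2} = \left(- 5 \left(\left(-3\right) 2 \cdot 6 - 2\right)\right)^{2} = \left(- 5 \left(\left(-6\right) 6 - 2\right)\right)^{2} = \left(- 5 \left(-36 - 2\right)\right)^{2} = \left(\left(-5\right) \left(-38\right)\right)^{2} = 190^{2} = 36100$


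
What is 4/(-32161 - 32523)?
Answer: -1/16171 ≈ -6.1839e-5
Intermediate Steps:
4/(-32161 - 32523) = 4/(-64684) = 4*(-1/64684) = -1/16171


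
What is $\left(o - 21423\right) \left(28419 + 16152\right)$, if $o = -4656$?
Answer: $-1162367109$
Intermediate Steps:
$\left(o - 21423\right) \left(28419 + 16152\right) = \left(-4656 - 21423\right) \left(28419 + 16152\right) = \left(-26079\right) 44571 = -1162367109$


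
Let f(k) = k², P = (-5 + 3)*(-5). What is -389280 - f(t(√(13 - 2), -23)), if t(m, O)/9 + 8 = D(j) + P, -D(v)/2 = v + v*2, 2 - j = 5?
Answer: -421680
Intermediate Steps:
j = -3 (j = 2 - 1*5 = 2 - 5 = -3)
P = 10 (P = -2*(-5) = 10)
D(v) = -6*v (D(v) = -2*(v + v*2) = -2*(v + 2*v) = -6*v)
t(m, O) = 180 (t(m, O) = -72 + 9*(-6*(-3) + 10) = -72 + 9*(18 + 10) = -72 + 9*28 = -72 + 252 = 180)
-389280 - f(t(√(13 - 2), -23)) = -389280 - 1*180² = -389280 - 1*32400 = -389280 - 32400 = -421680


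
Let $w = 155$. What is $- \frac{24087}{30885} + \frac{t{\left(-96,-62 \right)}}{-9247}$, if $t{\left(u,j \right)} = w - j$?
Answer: $- \frac{10925454}{13599695} \approx -0.80336$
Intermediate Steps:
$t{\left(u,j \right)} = 155 - j$
$- \frac{24087}{30885} + \frac{t{\left(-96,-62 \right)}}{-9247} = - \frac{24087}{30885} + \frac{155 - -62}{-9247} = \left(-24087\right) \frac{1}{30885} + \left(155 + 62\right) \left(- \frac{1}{9247}\right) = - \frac{8029}{10295} + 217 \left(- \frac{1}{9247}\right) = - \frac{8029}{10295} - \frac{31}{1321} = - \frac{10925454}{13599695}$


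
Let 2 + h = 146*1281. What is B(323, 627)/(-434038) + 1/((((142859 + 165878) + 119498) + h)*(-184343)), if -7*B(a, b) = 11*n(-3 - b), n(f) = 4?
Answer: 226837241571/15663461322559211 ≈ 1.4482e-5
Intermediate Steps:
B(a, b) = -44/7 (B(a, b) = -11*4/7 = -⅐*44 = -44/7)
h = 187024 (h = -2 + 146*1281 = -2 + 187026 = 187024)
B(323, 627)/(-434038) + 1/((((142859 + 165878) + 119498) + h)*(-184343)) = -44/7/(-434038) + 1/((((142859 + 165878) + 119498) + 187024)*(-184343)) = -44/7*(-1/434038) - 1/184343/((308737 + 119498) + 187024) = 2/138103 - 1/184343/(428235 + 187024) = 2/138103 - 1/184343/615259 = 2/138103 + (1/615259)*(-1/184343) = 2/138103 - 1/113418689837 = 226837241571/15663461322559211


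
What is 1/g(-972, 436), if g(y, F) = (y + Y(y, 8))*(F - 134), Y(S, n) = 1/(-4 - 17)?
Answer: -21/6164726 ≈ -3.4065e-6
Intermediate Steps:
Y(S, n) = -1/21 (Y(S, n) = 1/(-21) = -1/21)
g(y, F) = (-134 + F)*(-1/21 + y) (g(y, F) = (y - 1/21)*(F - 134) = (-1/21 + y)*(-134 + F) = (-134 + F)*(-1/21 + y))
1/g(-972, 436) = 1/(134/21 - 134*(-972) - 1/21*436 + 436*(-972)) = 1/(134/21 + 130248 - 436/21 - 423792) = 1/(-6164726/21) = -21/6164726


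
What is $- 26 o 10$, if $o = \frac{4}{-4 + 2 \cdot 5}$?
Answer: $- \frac{520}{3} \approx -173.33$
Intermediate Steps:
$o = \frac{2}{3}$ ($o = \frac{4}{-4 + 10} = \frac{4}{6} = 4 \cdot \frac{1}{6} = \frac{2}{3} \approx 0.66667$)
$- 26 o 10 = \left(-26\right) \frac{2}{3} \cdot 10 = \left(- \frac{52}{3}\right) 10 = - \frac{520}{3}$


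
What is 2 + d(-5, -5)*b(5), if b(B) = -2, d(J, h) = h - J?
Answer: 2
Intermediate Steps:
2 + d(-5, -5)*b(5) = 2 + (-5 - 1*(-5))*(-2) = 2 + (-5 + 5)*(-2) = 2 + 0*(-2) = 2 + 0 = 2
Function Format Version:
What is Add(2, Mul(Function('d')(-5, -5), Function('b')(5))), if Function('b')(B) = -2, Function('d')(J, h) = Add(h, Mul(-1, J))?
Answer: 2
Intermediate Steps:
Add(2, Mul(Function('d')(-5, -5), Function('b')(5))) = Add(2, Mul(Add(-5, Mul(-1, -5)), -2)) = Add(2, Mul(Add(-5, 5), -2)) = Add(2, Mul(0, -2)) = Add(2, 0) = 2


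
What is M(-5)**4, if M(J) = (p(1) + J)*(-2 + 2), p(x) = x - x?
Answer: 0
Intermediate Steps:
p(x) = 0
M(J) = 0 (M(J) = (0 + J)*(-2 + 2) = J*0 = 0)
M(-5)**4 = 0**4 = 0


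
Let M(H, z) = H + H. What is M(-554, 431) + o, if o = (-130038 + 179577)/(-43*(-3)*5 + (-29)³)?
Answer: -3765413/3392 ≈ -1110.1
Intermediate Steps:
M(H, z) = 2*H
o = -7077/3392 (o = 49539/(129*5 - 24389) = 49539/(645 - 24389) = 49539/(-23744) = 49539*(-1/23744) = -7077/3392 ≈ -2.0864)
M(-554, 431) + o = 2*(-554) - 7077/3392 = -1108 - 7077/3392 = -3765413/3392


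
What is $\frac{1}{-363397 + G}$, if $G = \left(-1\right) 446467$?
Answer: $- \frac{1}{809864} \approx -1.2348 \cdot 10^{-6}$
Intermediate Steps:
$G = -446467$
$\frac{1}{-363397 + G} = \frac{1}{-363397 - 446467} = \frac{1}{-809864} = - \frac{1}{809864}$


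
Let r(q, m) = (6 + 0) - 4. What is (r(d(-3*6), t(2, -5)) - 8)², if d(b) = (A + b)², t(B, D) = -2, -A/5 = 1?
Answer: 36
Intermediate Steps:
A = -5 (A = -5*1 = -5)
d(b) = (-5 + b)²
r(q, m) = 2 (r(q, m) = 6 - 4 = 2)
(r(d(-3*6), t(2, -5)) - 8)² = (2 - 8)² = (-6)² = 36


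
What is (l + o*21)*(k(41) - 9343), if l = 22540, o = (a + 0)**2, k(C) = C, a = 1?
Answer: -209862422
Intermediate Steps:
o = 1 (o = (1 + 0)**2 = 1**2 = 1)
(l + o*21)*(k(41) - 9343) = (22540 + 1*21)*(41 - 9343) = (22540 + 21)*(-9302) = 22561*(-9302) = -209862422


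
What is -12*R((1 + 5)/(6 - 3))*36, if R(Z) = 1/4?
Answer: -108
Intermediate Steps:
R(Z) = 1/4
-12*R((1 + 5)/(6 - 3))*36 = -12*1/4*36 = -3*36 = -108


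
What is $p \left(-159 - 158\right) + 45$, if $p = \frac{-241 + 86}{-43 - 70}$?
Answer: $- \frac{44050}{113} \approx -389.82$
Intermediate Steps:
$p = \frac{155}{113}$ ($p = - \frac{155}{-113} = \left(-155\right) \left(- \frac{1}{113}\right) = \frac{155}{113} \approx 1.3717$)
$p \left(-159 - 158\right) + 45 = \frac{155 \left(-159 - 158\right)}{113} + 45 = \frac{155}{113} \left(-317\right) + 45 = - \frac{49135}{113} + 45 = - \frac{44050}{113}$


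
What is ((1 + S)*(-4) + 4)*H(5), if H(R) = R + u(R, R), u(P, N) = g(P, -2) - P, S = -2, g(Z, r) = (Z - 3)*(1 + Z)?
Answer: 96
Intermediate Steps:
g(Z, r) = (1 + Z)*(-3 + Z) (g(Z, r) = (-3 + Z)*(1 + Z) = (1 + Z)*(-3 + Z))
u(P, N) = -3 + P² - 3*P (u(P, N) = (-3 + P² - 2*P) - P = -3 + P² - 3*P)
H(R) = -3 + R² - 2*R (H(R) = R + (-3 + R² - 3*R) = -3 + R² - 2*R)
((1 + S)*(-4) + 4)*H(5) = ((1 - 2)*(-4) + 4)*(-3 + 5² - 2*5) = (-1*(-4) + 4)*(-3 + 25 - 10) = (4 + 4)*12 = 8*12 = 96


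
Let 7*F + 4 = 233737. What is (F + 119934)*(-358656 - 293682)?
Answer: -700135457598/7 ≈ -1.0002e+11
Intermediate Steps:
F = 233733/7 (F = -4/7 + (⅐)*233737 = -4/7 + 33391 = 233733/7 ≈ 33390.)
(F + 119934)*(-358656 - 293682) = (233733/7 + 119934)*(-358656 - 293682) = (1073271/7)*(-652338) = -700135457598/7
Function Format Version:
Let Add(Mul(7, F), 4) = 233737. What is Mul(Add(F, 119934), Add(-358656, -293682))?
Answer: Rational(-700135457598, 7) ≈ -1.0002e+11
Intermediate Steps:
F = Rational(233733, 7) (F = Add(Rational(-4, 7), Mul(Rational(1, 7), 233737)) = Add(Rational(-4, 7), 33391) = Rational(233733, 7) ≈ 33390.)
Mul(Add(F, 119934), Add(-358656, -293682)) = Mul(Add(Rational(233733, 7), 119934), Add(-358656, -293682)) = Mul(Rational(1073271, 7), -652338) = Rational(-700135457598, 7)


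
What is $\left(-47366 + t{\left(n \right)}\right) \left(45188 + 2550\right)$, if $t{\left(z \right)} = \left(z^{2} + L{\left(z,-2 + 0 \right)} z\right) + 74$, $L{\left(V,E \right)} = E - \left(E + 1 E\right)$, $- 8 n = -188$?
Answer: $- \frac{4458036999}{2} \approx -2.229 \cdot 10^{9}$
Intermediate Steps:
$n = \frac{47}{2}$ ($n = \left(- \frac{1}{8}\right) \left(-188\right) = \frac{47}{2} \approx 23.5$)
$L{\left(V,E \right)} = - E$ ($L{\left(V,E \right)} = E - \left(E + E\right) = E - 2 E = - E$)
$t{\left(z \right)} = 74 + z^{2} + 2 z$ ($t{\left(z \right)} = \left(z^{2} + - (-2 + 0) z\right) + 74 = \left(z^{2} + \left(-1\right) \left(-2\right) z\right) + 74 = \left(z^{2} + 2 z\right) + 74 = 74 + z^{2} + 2 z$)
$\left(-47366 + t{\left(n \right)}\right) \left(45188 + 2550\right) = \left(-47366 + \left(74 + \left(\frac{47}{2}\right)^{2} + 2 \cdot \frac{47}{2}\right)\right) \left(45188 + 2550\right) = \left(-47366 + \left(74 + \frac{2209}{4} + 47\right)\right) 47738 = \left(-47366 + \frac{2693}{4}\right) 47738 = \left(- \frac{186771}{4}\right) 47738 = - \frac{4458036999}{2}$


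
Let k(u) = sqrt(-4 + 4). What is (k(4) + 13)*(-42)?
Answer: -546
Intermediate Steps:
k(u) = 0 (k(u) = sqrt(0) = 0)
(k(4) + 13)*(-42) = (0 + 13)*(-42) = 13*(-42) = -546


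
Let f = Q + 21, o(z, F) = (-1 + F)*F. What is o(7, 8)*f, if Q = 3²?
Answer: 1680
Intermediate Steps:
Q = 9
o(z, F) = F*(-1 + F)
f = 30 (f = 9 + 21 = 30)
o(7, 8)*f = (8*(-1 + 8))*30 = (8*7)*30 = 56*30 = 1680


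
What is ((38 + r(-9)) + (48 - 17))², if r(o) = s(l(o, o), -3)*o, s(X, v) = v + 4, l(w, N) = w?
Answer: 3600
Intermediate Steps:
s(X, v) = 4 + v
r(o) = o (r(o) = (4 - 3)*o = 1*o = o)
((38 + r(-9)) + (48 - 17))² = ((38 - 9) + (48 - 17))² = (29 + 31)² = 60² = 3600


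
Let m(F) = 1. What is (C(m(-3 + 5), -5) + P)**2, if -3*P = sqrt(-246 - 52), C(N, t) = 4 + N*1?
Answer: (15 - I*sqrt(298))**2/9 ≈ -8.1111 - 57.542*I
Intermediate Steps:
C(N, t) = 4 + N
P = -I*sqrt(298)/3 (P = -sqrt(-246 - 52)/3 = -I*sqrt(298)/3 ≈ -5.7542*I)
(C(m(-3 + 5), -5) + P)**2 = ((4 + 1) - I*sqrt(298)/3)**2 = (5 - I*sqrt(298)/3)**2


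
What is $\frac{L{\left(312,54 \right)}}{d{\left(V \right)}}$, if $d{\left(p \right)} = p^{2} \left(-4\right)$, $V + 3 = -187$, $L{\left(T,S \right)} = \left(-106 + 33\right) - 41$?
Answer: $\frac{3}{3800} \approx 0.00078947$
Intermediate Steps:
$L{\left(T,S \right)} = -114$ ($L{\left(T,S \right)} = -73 - 41 = -114$)
$V = -190$ ($V = -3 - 187 = -190$)
$d{\left(p \right)} = - 4 p^{2}$
$\frac{L{\left(312,54 \right)}}{d{\left(V \right)}} = - \frac{114}{\left(-4\right) \left(-190\right)^{2}} = - \frac{114}{\left(-4\right) 36100} = - \frac{114}{-144400} = \left(-114\right) \left(- \frac{1}{144400}\right) = \frac{3}{3800}$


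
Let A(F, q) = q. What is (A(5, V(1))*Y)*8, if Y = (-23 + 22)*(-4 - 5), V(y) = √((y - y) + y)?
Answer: 72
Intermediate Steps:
V(y) = √y (V(y) = √(0 + y) = √y)
Y = 9 (Y = -1*(-9) = 9)
(A(5, V(1))*Y)*8 = (√1*9)*8 = (1*9)*8 = 9*8 = 72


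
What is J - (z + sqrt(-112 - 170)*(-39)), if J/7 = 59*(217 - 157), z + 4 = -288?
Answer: 25072 + 39*I*sqrt(282) ≈ 25072.0 + 654.92*I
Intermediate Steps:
z = -292 (z = -4 - 288 = -292)
J = 24780 (J = 7*(59*(217 - 157)) = 7*(59*60) = 7*3540 = 24780)
J - (z + sqrt(-112 - 170)*(-39)) = 24780 - (-292 + sqrt(-112 - 170)*(-39)) = 24780 - (-292 + sqrt(-282)*(-39)) = 24780 - (-292 + (I*sqrt(282))*(-39)) = 24780 - (-292 - 39*I*sqrt(282)) = 24780 + (292 + 39*I*sqrt(282)) = 25072 + 39*I*sqrt(282)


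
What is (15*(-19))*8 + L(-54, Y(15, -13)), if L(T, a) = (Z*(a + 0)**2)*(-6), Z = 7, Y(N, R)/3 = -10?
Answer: -40080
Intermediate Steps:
Y(N, R) = -30 (Y(N, R) = 3*(-10) = -30)
L(T, a) = -42*a**2 (L(T, a) = (7*(a + 0)**2)*(-6) = (7*a**2)*(-6) = -42*a**2)
(15*(-19))*8 + L(-54, Y(15, -13)) = (15*(-19))*8 - 42*(-30)**2 = -285*8 - 42*900 = -2280 - 37800 = -40080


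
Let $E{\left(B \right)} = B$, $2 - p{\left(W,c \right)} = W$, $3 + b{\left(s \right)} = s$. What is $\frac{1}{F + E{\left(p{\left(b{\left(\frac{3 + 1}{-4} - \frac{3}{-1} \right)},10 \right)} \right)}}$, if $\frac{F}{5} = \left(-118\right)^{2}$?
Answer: $\frac{1}{69623} \approx 1.4363 \cdot 10^{-5}$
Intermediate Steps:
$b{\left(s \right)} = -3 + s$
$p{\left(W,c \right)} = 2 - W$
$F = 69620$ ($F = 5 \left(-118\right)^{2} = 5 \cdot 13924 = 69620$)
$\frac{1}{F + E{\left(p{\left(b{\left(\frac{3 + 1}{-4} - \frac{3}{-1} \right)},10 \right)} \right)}} = \frac{1}{69620 - \left(-5 + 3 + \frac{3 + 1}{-4}\right)} = \frac{1}{69620 - \left(-5 - 1 + 3\right)} = \frac{1}{69620 + \left(2 - \left(-3 + \left(-1 + 3\right)\right)\right)} = \frac{1}{69620 + \left(2 - \left(-3 + 2\right)\right)} = \frac{1}{69620 + \left(2 - -1\right)} = \frac{1}{69620 + \left(2 + 1\right)} = \frac{1}{69620 + 3} = \frac{1}{69623}$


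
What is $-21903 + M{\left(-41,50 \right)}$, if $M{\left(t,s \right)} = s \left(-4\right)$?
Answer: $-22103$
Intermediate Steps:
$M{\left(t,s \right)} = - 4 s$
$-21903 + M{\left(-41,50 \right)} = -21903 - 200 = -22103$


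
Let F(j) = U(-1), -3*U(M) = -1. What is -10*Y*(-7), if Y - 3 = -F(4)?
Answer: 560/3 ≈ 186.67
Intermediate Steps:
U(M) = 1/3 (U(M) = -1/3*(-1) = 1/3)
F(j) = 1/3
Y = 8/3 (Y = 3 - 1*1/3 = 3 - 1/3 = 8/3 ≈ 2.6667)
-10*Y*(-7) = -10*8/3*(-7) = -80/3*(-7) = 560/3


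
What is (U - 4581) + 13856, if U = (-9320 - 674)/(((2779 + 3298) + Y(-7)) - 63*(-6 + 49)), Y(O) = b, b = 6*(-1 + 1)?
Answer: 15614103/1684 ≈ 9272.0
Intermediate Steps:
b = 0 (b = 6*0 = 0)
Y(O) = 0
U = -4997/1684 (U = (-9320 - 674)/(((2779 + 3298) + 0) - 63*(-6 + 49)) = -9994/((6077 + 0) - 63*43) = -9994/(6077 - 2709) = -9994/3368 = -9994*1/3368 = -4997/1684 ≈ -2.9673)
(U - 4581) + 13856 = (-4997/1684 - 4581) + 13856 = -7719401/1684 + 13856 = 15614103/1684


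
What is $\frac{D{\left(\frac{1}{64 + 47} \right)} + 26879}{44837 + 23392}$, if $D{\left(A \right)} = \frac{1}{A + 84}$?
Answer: $\frac{250646786}{636235425} \approx 0.39395$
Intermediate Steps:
$D{\left(A \right)} = \frac{1}{84 + A}$
$\frac{D{\left(\frac{1}{64 + 47} \right)} + 26879}{44837 + 23392} = \frac{\frac{1}{84 + \frac{1}{64 + 47}} + 26879}{44837 + 23392} = \frac{\frac{1}{84 + \frac{1}{111}} + 26879}{68229} = \left(\frac{1}{84 + \frac{1}{111}} + 26879\right) \frac{1}{68229} = \left(\frac{1}{\frac{9325}{111}} + 26879\right) \frac{1}{68229} = \left(\frac{111}{9325} + 26879\right) \frac{1}{68229} = \frac{250646786}{9325} \cdot \frac{1}{68229} = \frac{250646786}{636235425}$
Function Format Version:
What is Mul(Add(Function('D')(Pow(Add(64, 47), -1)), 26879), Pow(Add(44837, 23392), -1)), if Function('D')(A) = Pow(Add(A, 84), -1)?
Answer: Rational(250646786, 636235425) ≈ 0.39395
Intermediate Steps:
Function('D')(A) = Pow(Add(84, A), -1)
Mul(Add(Function('D')(Pow(Add(64, 47), -1)), 26879), Pow(Add(44837, 23392), -1)) = Mul(Add(Pow(Add(84, Pow(Add(64, 47), -1)), -1), 26879), Pow(Add(44837, 23392), -1)) = Mul(Add(Pow(Add(84, Pow(111, -1)), -1), 26879), Pow(68229, -1)) = Mul(Add(Pow(Add(84, Rational(1, 111)), -1), 26879), Rational(1, 68229)) = Mul(Add(Pow(Rational(9325, 111), -1), 26879), Rational(1, 68229)) = Mul(Add(Rational(111, 9325), 26879), Rational(1, 68229)) = Mul(Rational(250646786, 9325), Rational(1, 68229)) = Rational(250646786, 636235425)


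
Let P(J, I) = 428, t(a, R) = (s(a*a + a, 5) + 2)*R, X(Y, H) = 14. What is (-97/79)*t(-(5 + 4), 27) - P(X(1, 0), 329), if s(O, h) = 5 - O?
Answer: 136423/79 ≈ 1726.9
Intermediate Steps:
t(a, R) = R*(7 - a - a**2) (t(a, R) = ((5 - (a*a + a)) + 2)*R = ((5 - (a**2 + a)) + 2)*R = ((5 - (a + a**2)) + 2)*R = ((5 + (-a - a**2)) + 2)*R = ((5 - a - a**2) + 2)*R = (7 - a - a**2)*R = R*(7 - a - a**2))
(-97/79)*t(-(5 + 4), 27) - P(X(1, 0), 329) = (-97/79)*(27*(7 - (-1)*(5 + 4) - (-(5 + 4))**2)) - 1*428 = (-97*1/79)*(27*(7 - (-1)*9 - (-1*9)**2)) - 428 = -2619*(7 - 1*(-9) - 1*(-9)**2)/79 - 428 = -2619*(7 + 9 - 1*81)/79 - 428 = -2619*(7 + 9 - 81)/79 - 428 = -2619*(-65)/79 - 428 = -97/79*(-1755) - 428 = 170235/79 - 428 = 136423/79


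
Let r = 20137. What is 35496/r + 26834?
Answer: 540391754/20137 ≈ 26836.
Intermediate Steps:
35496/r + 26834 = 35496/20137 + 26834 = 540391754/20137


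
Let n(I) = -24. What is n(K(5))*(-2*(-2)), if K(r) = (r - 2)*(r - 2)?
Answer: -96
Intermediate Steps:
K(r) = (-2 + r)**2 (K(r) = (-2 + r)*(-2 + r) = (-2 + r)**2)
n(K(5))*(-2*(-2)) = -(-48)*(-2) = -24*4 = -96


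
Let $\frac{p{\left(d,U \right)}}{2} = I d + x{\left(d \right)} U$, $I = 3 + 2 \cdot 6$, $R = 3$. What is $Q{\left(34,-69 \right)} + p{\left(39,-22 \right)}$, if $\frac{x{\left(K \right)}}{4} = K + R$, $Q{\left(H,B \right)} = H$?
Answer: $-6188$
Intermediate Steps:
$x{\left(K \right)} = 12 + 4 K$ ($x{\left(K \right)} = 4 \left(K + 3\right) = 4 \left(3 + K\right) = 12 + 4 K$)
$I = 15$ ($I = 3 + 12 = 15$)
$p{\left(d,U \right)} = 30 d + 2 U \left(12 + 4 d\right)$ ($p{\left(d,U \right)} = 2 \left(15 d + \left(12 + 4 d\right) U\right) = 2 \left(15 d + U \left(12 + 4 d\right)\right) = 30 d + 2 U \left(12 + 4 d\right)$)
$Q{\left(34,-69 \right)} + p{\left(39,-22 \right)} = 34 + \left(30 \cdot 39 + 8 \left(-22\right) \left(3 + 39\right)\right) = 34 + \left(1170 + 8 \left(-22\right) 42\right) = 34 + \left(1170 - 7392\right) = 34 - 6222 = -6188$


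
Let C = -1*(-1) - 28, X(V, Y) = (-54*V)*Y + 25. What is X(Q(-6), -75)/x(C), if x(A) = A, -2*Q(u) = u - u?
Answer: -25/27 ≈ -0.92593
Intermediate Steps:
Q(u) = 0 (Q(u) = -(u - u)/2 = -1/2*0 = 0)
X(V, Y) = 25 - 54*V*Y (X(V, Y) = -54*V*Y + 25 = 25 - 54*V*Y)
C = -27 (C = 1 - 28 = -27)
X(Q(-6), -75)/x(C) = (25 - 54*0*(-75))/(-27) = (25 + 0)*(-1/27) = 25*(-1/27) = -25/27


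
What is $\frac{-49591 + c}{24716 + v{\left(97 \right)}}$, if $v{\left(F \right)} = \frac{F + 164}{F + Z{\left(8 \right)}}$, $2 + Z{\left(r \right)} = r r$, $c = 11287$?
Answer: $- \frac{2030112}{1310035} \approx -1.5497$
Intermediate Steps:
$Z{\left(r \right)} = -2 + r^{2}$ ($Z{\left(r \right)} = -2 + r r = -2 + r^{2}$)
$v{\left(F \right)} = \frac{164 + F}{62 + F}$ ($v{\left(F \right)} = \frac{F + 164}{F - \left(2 - 8^{2}\right)} = \frac{164 + F}{F + \left(-2 + 64\right)} = \frac{164 + F}{F + 62} = \frac{164 + F}{62 + F}$)
$\frac{-49591 + c}{24716 + v{\left(97 \right)}} = \frac{-49591 + 11287}{24716 + \frac{164 + 97}{62 + 97}} = - \frac{38304}{24716 + \frac{1}{159} \cdot 261} = - \frac{38304}{24716 + \frac{87}{53}} = - \frac{38304}{\frac{1310035}{53}} = \left(-38304\right) \frac{53}{1310035} = - \frac{2030112}{1310035}$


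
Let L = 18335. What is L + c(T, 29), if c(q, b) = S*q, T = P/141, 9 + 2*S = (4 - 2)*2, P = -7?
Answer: 5170505/282 ≈ 18335.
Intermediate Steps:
S = -5/2 (S = -9/2 + ((4 - 2)*2)/2 = -9/2 + (2*2)/2 = -9/2 + (½)*4 = -9/2 + 2 = -5/2 ≈ -2.5000)
T = -7/141 ≈ -0.049645
c(q, b) = -5*q/2
L + c(T, 29) = 18335 - 5/2*(-7/141) = 18335 + 35/282 = 5170505/282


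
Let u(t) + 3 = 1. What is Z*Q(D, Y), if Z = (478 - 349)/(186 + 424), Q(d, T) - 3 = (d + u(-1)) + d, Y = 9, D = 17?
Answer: 903/122 ≈ 7.4016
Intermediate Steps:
u(t) = -2 (u(t) = -3 + 1 = -2)
Q(d, T) = 1 + 2*d (Q(d, T) = 3 + ((d - 2) + d) = 3 + ((-2 + d) + d) = 3 + (-2 + 2*d) = 1 + 2*d)
Z = 129/610 ≈ 0.21148
Z*Q(D, Y) = 129*(1 + 2*17)/610 = 129*(1 + 34)/610 = (129/610)*35 = 903/122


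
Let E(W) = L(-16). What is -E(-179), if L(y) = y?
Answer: 16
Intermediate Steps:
E(W) = -16
-E(-179) = -1*(-16) = 16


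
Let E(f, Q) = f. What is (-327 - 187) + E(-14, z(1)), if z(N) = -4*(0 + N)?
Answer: -528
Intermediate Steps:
z(N) = -4*N
(-327 - 187) + E(-14, z(1)) = (-327 - 187) - 14 = -514 - 14 = -528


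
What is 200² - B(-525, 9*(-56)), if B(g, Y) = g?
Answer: 40525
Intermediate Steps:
200² - B(-525, 9*(-56)) = 200² - 1*(-525) = 40000 + 525 = 40525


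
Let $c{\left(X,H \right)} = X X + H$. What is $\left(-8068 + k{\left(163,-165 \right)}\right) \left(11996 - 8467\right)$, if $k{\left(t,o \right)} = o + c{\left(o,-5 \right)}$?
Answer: $67005123$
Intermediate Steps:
$c{\left(X,H \right)} = H + X^{2}$ ($c{\left(X,H \right)} = X^{2} + H = H + X^{2}$)
$k{\left(t,o \right)} = -5 + o + o^{2}$ ($k{\left(t,o \right)} = o + \left(-5 + o^{2}\right) = -5 + o + o^{2}$)
$\left(-8068 + k{\left(163,-165 \right)}\right) \left(11996 - 8467\right) = \left(-8068 - \left(170 - 27225\right)\right) \left(11996 - 8467\right) = \left(-8068 - -27055\right) 3529 = \left(-8068 + 27055\right) 3529 = 18987 \cdot 3529 = 67005123$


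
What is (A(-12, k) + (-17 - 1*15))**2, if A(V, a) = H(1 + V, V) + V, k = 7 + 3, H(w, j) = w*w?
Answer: 5929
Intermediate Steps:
H(w, j) = w**2
k = 10
A(V, a) = V + (1 + V)**2 (A(V, a) = (1 + V)**2 + V = V + (1 + V)**2)
(A(-12, k) + (-17 - 1*15))**2 = ((-12 + (1 - 12)**2) + (-17 - 1*15))**2 = ((-12 + (-11)**2) + (-17 - 15))**2 = ((-12 + 121) - 32)**2 = (109 - 32)**2 = 77**2 = 5929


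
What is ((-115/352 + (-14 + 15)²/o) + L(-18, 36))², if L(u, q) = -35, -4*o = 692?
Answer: 4629412682449/3708322816 ≈ 1248.4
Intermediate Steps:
o = -173 (o = -¼*692 = -173)
((-115/352 + (-14 + 15)²/o) + L(-18, 36))² = ((-115/352 + (-14 + 15)²/(-173)) - 35)² = ((-115*1/352 + 1²*(-1/173)) - 35)² = ((-115/352 + 1*(-1/173)) - 35)² = ((-115/352 - 1/173) - 35)² = (-20247/60896 - 35)² = (-2151607/60896)² = 4629412682449/3708322816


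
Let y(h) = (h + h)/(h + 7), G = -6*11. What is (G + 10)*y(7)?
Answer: -56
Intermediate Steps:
G = -66
y(h) = 2*h/(7 + h) (y(h) = (2*h)/(7 + h) = 2*h/(7 + h))
(G + 10)*y(7) = (-66 + 10)*(2*7/(7 + 7)) = -112*7/14 = -56*1 = -56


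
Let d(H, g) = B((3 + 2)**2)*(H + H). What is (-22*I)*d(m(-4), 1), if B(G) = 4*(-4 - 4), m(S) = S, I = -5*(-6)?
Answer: -168960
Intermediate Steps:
I = 30
B(G) = -32 (B(G) = 4*(-8) = -32)
d(H, g) = -64*H (d(H, g) = -32*(H + H) = -64*H)
(-22*I)*d(m(-4), 1) = (-22*30)*(-64*(-4)) = -660*256 = -168960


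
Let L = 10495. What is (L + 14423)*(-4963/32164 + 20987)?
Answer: 8410085455395/16082 ≈ 5.2295e+8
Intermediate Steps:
(L + 14423)*(-4963/32164 + 20987) = (10495 + 14423)*(-4963/32164 + 20987) = 24918*(-4963*1/32164 + 20987) = 24918*(-4963/32164 + 20987) = 24918*(675020905/32164) = 8410085455395/16082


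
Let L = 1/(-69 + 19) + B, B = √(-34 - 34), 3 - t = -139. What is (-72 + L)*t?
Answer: -255671/25 + 284*I*√17 ≈ -10227.0 + 1171.0*I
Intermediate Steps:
t = 142 (t = 3 - 1*(-139) = 3 + 139 = 142)
B = 2*I*√17 (B = √(-68) = 2*I*√17 ≈ 8.2462*I)
L = -1/50 + 2*I*√17 (L = 1/(-69 + 19) + 2*I*√17 = 1/(-50) + 2*I*√17 = -1/50 + 2*I*√17 ≈ -0.02 + 8.2462*I)
(-72 + L)*t = (-72 + (-1/50 + 2*I*√17))*142 = (-3601/50 + 2*I*√17)*142 = -255671/25 + 284*I*√17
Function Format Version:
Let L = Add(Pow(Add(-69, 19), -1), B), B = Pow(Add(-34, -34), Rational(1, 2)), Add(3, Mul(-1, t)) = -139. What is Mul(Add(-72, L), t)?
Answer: Add(Rational(-255671, 25), Mul(284, I, Pow(17, Rational(1, 2)))) ≈ Add(-10227., Mul(1171.0, I))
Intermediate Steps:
t = 142 (t = Add(3, Mul(-1, -139)) = Add(3, 139) = 142)
B = Mul(2, I, Pow(17, Rational(1, 2))) (B = Pow(-68, Rational(1, 2)) = Mul(2, I, Pow(17, Rational(1, 2))) ≈ Mul(8.2462, I))
L = Add(Rational(-1, 50), Mul(2, I, Pow(17, Rational(1, 2)))) (L = Add(Pow(Add(-69, 19), -1), Mul(2, I, Pow(17, Rational(1, 2)))) = Add(Pow(-50, -1), Mul(2, I, Pow(17, Rational(1, 2)))) = Add(Rational(-1, 50), Mul(2, I, Pow(17, Rational(1, 2)))) ≈ Add(-0.020000, Mul(8.2462, I)))
Mul(Add(-72, L), t) = Mul(Add(-72, Add(Rational(-1, 50), Mul(2, I, Pow(17, Rational(1, 2))))), 142) = Mul(Add(Rational(-3601, 50), Mul(2, I, Pow(17, Rational(1, 2)))), 142) = Add(Rational(-255671, 25), Mul(284, I, Pow(17, Rational(1, 2))))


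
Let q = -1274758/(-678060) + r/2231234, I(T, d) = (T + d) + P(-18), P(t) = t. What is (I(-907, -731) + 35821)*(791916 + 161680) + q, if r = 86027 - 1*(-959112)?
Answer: 6161253860311124434414/189113815755 ≈ 3.2580e+10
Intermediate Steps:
r = 1045139 (r = 86027 + 959112 = 1045139)
I(T, d) = -18 + T + d (I(T, d) = (T + d) - 18 = -18 + T + d)
q = 444118792714/189113815755 (q = -1274758/(-678060) + 1045139/2231234 = -1274758*(-1/678060) + 1045139*(1/2231234) = 637379/339030 + 1045139/2231234 = 444118792714/189113815755 ≈ 2.3484)
(I(-907, -731) + 35821)*(791916 + 161680) + q = ((-18 - 907 - 731) + 35821)*(791916 + 161680) + 444118792714/189113815755 = (-1656 + 35821)*953596 + 444118792714/189113815755 = 34165*953596 + 444118792714/189113815755 = 32579607340 + 444118792714/189113815755 = 6161253860311124434414/189113815755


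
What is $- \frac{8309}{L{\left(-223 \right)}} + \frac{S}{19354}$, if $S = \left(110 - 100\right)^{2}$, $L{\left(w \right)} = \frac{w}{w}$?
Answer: $- \frac{80406143}{9677} \approx -8309.0$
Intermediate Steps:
$L{\left(w \right)} = 1$
$S = 100$ ($S = 10^{2} = 100$)
$- \frac{8309}{L{\left(-223 \right)}} + \frac{S}{19354} = - \frac{8309}{1} + \frac{100}{19354} = \left(-8309\right) 1 + 100 \cdot \frac{1}{19354} = -8309 + \frac{50}{9677} = - \frac{80406143}{9677}$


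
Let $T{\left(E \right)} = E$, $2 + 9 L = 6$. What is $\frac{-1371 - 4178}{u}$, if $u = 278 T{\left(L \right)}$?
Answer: $- \frac{49941}{1112} \approx -44.911$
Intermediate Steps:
$L = \frac{4}{9}$ ($L = - \frac{2}{9} + \frac{1}{9} \cdot 6 = - \frac{2}{9} + \frac{2}{3} = \frac{4}{9} \approx 0.44444$)
$u = \frac{1112}{9}$ ($u = 278 \cdot \frac{4}{9} = \frac{1112}{9} \approx 123.56$)
$\frac{-1371 - 4178}{u} = \frac{-1371 - 4178}{\frac{1112}{9}} = \left(-5549\right) \frac{9}{1112} = - \frac{49941}{1112}$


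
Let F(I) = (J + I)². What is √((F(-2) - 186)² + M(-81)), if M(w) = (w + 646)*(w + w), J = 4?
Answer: I*√58406 ≈ 241.67*I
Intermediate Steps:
F(I) = (4 + I)²
M(w) = 2*w*(646 + w) (M(w) = (646 + w)*(2*w) = 2*w*(646 + w))
√((F(-2) - 186)² + M(-81)) = √(((4 - 2)² - 186)² + 2*(-81)*(646 - 81)) = √((2² - 186)² + 2*(-81)*565) = √((4 - 186)² - 91530) = √((-182)² - 91530) = √(33124 - 91530) = √(-58406) = I*√58406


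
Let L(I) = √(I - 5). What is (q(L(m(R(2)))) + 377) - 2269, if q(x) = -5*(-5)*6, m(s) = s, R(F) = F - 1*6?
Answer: -1742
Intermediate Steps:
R(F) = -6 + F (R(F) = F - 6 = -6 + F)
L(I) = √(-5 + I)
q(x) = 150 (q(x) = 25*6 = 150)
(q(L(m(R(2)))) + 377) - 2269 = (150 + 377) - 2269 = 527 - 2269 = -1742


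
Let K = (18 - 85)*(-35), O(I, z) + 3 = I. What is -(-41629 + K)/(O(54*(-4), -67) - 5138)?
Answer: -39284/5357 ≈ -7.3332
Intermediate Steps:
O(I, z) = -3 + I
K = 2345 (K = -67*(-35) = 2345)
-(-41629 + K)/(O(54*(-4), -67) - 5138) = -(-41629 + 2345)/((-3 + 54*(-4)) - 5138) = -(-39284)/((-3 - 216) - 5138) = -(-39284)/(-219 - 5138) = -(-39284)/(-5357) = -(-39284)*(-1)/5357 = -1*39284/5357 = -39284/5357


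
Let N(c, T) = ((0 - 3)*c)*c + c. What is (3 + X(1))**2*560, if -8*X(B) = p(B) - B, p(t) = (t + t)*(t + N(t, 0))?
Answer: 25515/4 ≈ 6378.8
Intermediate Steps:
N(c, T) = c - 3*c**2 (N(c, T) = (-3*c)*c + c = -3*c**2 + c = c - 3*c**2)
p(t) = 2*t*(t + t*(1 - 3*t)) (p(t) = (t + t)*(t + t*(1 - 3*t)) = (2*t)*(t + t*(1 - 3*t)) = 2*t*(t + t*(1 - 3*t)))
X(B) = B/8 - B**2*(4 - 6*B)/8 (X(B) = -(B**2*(4 - 6*B) - B)/8 = -(-B + B**2*(4 - 6*B))/8 = B/8 - B**2*(4 - 6*B)/8)
(3 + X(1))**2*560 = (3 + (1/8)*1*(1 + 2*1*(-2 + 3*1)))**2*560 = (3 + (1/8)*1*(1 + 2*1*(-2 + 3)))**2*560 = (3 + (1/8)*1*(1 + 2*1*1))**2*560 = (3 + (1/8)*1*(1 + 2))**2*560 = (3 + (1/8)*1*3)**2*560 = (3 + 3/8)**2*560 = (27/8)**2*560 = (729/64)*560 = 25515/4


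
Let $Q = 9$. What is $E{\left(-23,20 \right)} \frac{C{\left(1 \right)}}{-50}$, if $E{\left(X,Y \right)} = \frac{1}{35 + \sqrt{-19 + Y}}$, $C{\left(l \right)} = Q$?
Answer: $- \frac{1}{200} \approx -0.005$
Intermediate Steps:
$C{\left(l \right)} = 9$
$E{\left(-23,20 \right)} \frac{C{\left(1 \right)}}{-50} = \frac{9 \frac{1}{-50}}{35 + \sqrt{-19 + 20}} = \frac{9 \left(- \frac{1}{50}\right)}{35 + \sqrt{1}} = \frac{1}{35 + 1} \left(- \frac{9}{50}\right) = \frac{1}{36} \left(- \frac{9}{50}\right) = - \frac{1}{200}$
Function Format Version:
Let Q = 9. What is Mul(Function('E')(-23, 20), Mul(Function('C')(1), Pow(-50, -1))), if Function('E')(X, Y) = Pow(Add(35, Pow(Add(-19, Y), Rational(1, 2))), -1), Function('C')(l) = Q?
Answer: Rational(-1, 200) ≈ -0.0050000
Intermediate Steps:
Function('C')(l) = 9
Mul(Function('E')(-23, 20), Mul(Function('C')(1), Pow(-50, -1))) = Mul(Pow(Add(35, Pow(Add(-19, 20), Rational(1, 2))), -1), Mul(9, Pow(-50, -1))) = Mul(Pow(Add(35, Pow(1, Rational(1, 2))), -1), Mul(9, Rational(-1, 50))) = Mul(Pow(Add(35, 1), -1), Rational(-9, 50)) = Mul(Pow(36, -1), Rational(-9, 50)) = Mul(Rational(1, 36), Rational(-9, 50)) = Rational(-1, 200)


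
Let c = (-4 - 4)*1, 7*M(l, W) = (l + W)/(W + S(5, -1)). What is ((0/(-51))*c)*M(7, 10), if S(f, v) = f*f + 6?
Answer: 0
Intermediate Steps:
S(f, v) = 6 + f² (S(f, v) = f² + 6 = 6 + f²)
M(l, W) = (W + l)/(7*(31 + W)) (M(l, W) = ((l + W)/(W + (6 + 5²)))/7 = ((W + l)/(W + (6 + 25)))/7 = ((W + l)/(W + 31))/7 = ((W + l)/(31 + W))/7 = (W + l)/(7*(31 + W)))
c = -8 (c = -8*1 = -8)
((0/(-51))*c)*M(7, 10) = ((0/(-51))*(-8))*((10 + 7)/(7*(31 + 10))) = ((0*(-1/51))*(-8))*((⅐)*17/41) = (0*(-8))*((⅐)*(1/41)*17) = 0*(17/287) = 0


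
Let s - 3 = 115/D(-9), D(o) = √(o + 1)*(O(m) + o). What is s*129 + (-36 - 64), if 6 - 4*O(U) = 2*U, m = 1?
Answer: 287 + 14835*I*√2/32 ≈ 287.0 + 655.62*I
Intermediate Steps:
O(U) = 3/2 - U/2
D(o) = (1 + o)^(3/2) (D(o) = √(o + 1)*((3/2 - ½*1) + o) = √(1 + o)*((3/2 - ½) + o) = √(1 + o)*(1 + o) = (1 + o)^(3/2))
s = 3 + 115*I*√2/32 (s = 3 + 115/((1 - 9)^(3/2)) = 3 + 115/((-8)^(3/2)) = 3 + 115/((-16*I*√2)) = 3 + 115*(I*√2/32) = 3 + 115*I*√2/32 ≈ 3.0 + 5.0823*I)
s*129 + (-36 - 64) = (3 + 115*I*√2/32)*129 + (-36 - 64) = (387 + 14835*I*√2/32) - 100 = 287 + 14835*I*√2/32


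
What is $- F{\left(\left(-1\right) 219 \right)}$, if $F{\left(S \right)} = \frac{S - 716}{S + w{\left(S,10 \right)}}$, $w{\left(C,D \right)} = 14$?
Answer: $- \frac{187}{41} \approx -4.561$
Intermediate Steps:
$F{\left(S \right)} = \frac{-716 + S}{14 + S}$ ($F{\left(S \right)} = \frac{S - 716}{S + 14} = \frac{-716 + S}{14 + S}$)
$- F{\left(\left(-1\right) 219 \right)} = - \frac{-716 - 219}{14 - 219} = - \frac{-935}{-205} = - \frac{\left(-1\right) \left(-935\right)}{205} = \left(-1\right) \frac{187}{41} = - \frac{187}{41}$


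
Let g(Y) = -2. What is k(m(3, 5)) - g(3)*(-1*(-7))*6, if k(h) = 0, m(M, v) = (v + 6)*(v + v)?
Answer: 84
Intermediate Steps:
m(M, v) = 2*v*(6 + v) (m(M, v) = (6 + v)*(2*v) = 2*v*(6 + v))
k(m(3, 5)) - g(3)*(-1*(-7))*6 = 0 - (-(-2)*(-7))*6 = 0 - (-2*7)*6 = 0 - (-14)*6 = 0 - 1*(-84) = 0 + 84 = 84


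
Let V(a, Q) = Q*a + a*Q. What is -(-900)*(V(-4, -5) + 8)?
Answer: 43200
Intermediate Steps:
V(a, Q) = 2*Q*a (V(a, Q) = Q*a + Q*a = 2*Q*a)
-(-900)*(V(-4, -5) + 8) = -(-900)*(2*(-5)*(-4) + 8) = -(-900)*(40 + 8) = -(-900)*48 = -180*(-240) = 43200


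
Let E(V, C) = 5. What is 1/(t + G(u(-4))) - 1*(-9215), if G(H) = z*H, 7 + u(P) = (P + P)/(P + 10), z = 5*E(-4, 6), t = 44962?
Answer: 1237215118/134261 ≈ 9215.0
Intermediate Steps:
z = 25 (z = 5*5 = 25)
u(P) = -7 + 2*P/(10 + P) (u(P) = -7 + (P + P)/(P + 10) = -7 + (2*P)/(10 + P) = -7 + 2*P/(10 + P))
G(H) = 25*H
1/(t + G(u(-4))) - 1*(-9215) = 1/(44962 + 25*(5*(-14 - 1*(-4))/(10 - 4))) - 1*(-9215) = 1/(44962 + 25*(5*(-14 + 4)/6)) + 9215 = 1/(44962 + 25*(5*(⅙)*(-10))) + 9215 = 1/(44962 + 25*(-25/3)) + 9215 = 1/(44962 - 625/3) + 9215 = 1/(134261/3) + 9215 = 3/134261 + 9215 = 1237215118/134261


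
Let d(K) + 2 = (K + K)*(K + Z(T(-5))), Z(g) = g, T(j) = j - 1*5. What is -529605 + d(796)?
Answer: 721705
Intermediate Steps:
T(j) = -5 + j (T(j) = j - 5 = -5 + j)
d(K) = -2 + 2*K*(-10 + K) (d(K) = -2 + (K + K)*(K + (-5 - 5)) = -2 + (2*K)*(K - 10) = -2 + (2*K)*(-10 + K) = -2 + 2*K*(-10 + K))
-529605 + d(796) = -529605 + (-2 - 20*796 + 2*796**2) = -529605 + (-2 - 15920 + 2*633616) = -529605 + (-2 - 15920 + 1267232) = -529605 + 1251310 = 721705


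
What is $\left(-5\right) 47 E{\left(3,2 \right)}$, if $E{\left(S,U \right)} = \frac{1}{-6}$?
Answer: $\frac{235}{6} \approx 39.167$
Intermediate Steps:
$E{\left(S,U \right)} = - \frac{1}{6}$
$\left(-5\right) 47 E{\left(3,2 \right)} = \left(-5\right) 47 \left(- \frac{1}{6}\right) = \left(-235\right) \left(- \frac{1}{6}\right) = \frac{235}{6}$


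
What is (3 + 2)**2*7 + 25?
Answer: 200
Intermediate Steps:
(3 + 2)**2*7 + 25 = 5**2*7 + 25 = 25*7 + 25 = 175 + 25 = 200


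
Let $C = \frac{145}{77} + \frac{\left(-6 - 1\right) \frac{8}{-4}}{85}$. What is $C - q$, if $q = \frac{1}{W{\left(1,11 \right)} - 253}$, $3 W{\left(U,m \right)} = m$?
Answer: $\frac{53717}{26180} \approx 2.0518$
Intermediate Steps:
$W{\left(U,m \right)} = \frac{m}{3}$
$q = - \frac{3}{748}$ ($q = \frac{1}{\frac{1}{3} \cdot 11 - 253} = \frac{1}{\frac{11}{3} - 253} = \frac{1}{- \frac{748}{3}} = - \frac{3}{748} \approx -0.0040107$)
$C = \frac{13403}{6545}$ ($C = 145 \cdot \frac{1}{77} + - 7 \cdot 8 \left(- \frac{1}{4}\right) \frac{1}{85} = \frac{145}{77} + \left(-7\right) \left(-2\right) \frac{1}{85} = \frac{145}{77} + 14 \cdot \frac{1}{85} = \frac{145}{77} + \frac{14}{85} = \frac{13403}{6545} \approx 2.0478$)
$C - q = \frac{13403}{6545} - - \frac{3}{748} = \frac{13403}{6545} + \frac{3}{748} = \frac{53717}{26180}$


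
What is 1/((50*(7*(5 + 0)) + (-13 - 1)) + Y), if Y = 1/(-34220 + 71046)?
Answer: 36826/63929937 ≈ 0.00057604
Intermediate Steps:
Y = 1/36826 ≈ 2.7155e-5
1/((50*(7*(5 + 0)) + (-13 - 1)) + Y) = 1/((50*(7*(5 + 0)) + (-13 - 1)) + 1/36826) = 1/((50*(7*5) - 14) + 1/36826) = 1/((50*35 - 14) + 1/36826) = 1/((1750 - 14) + 1/36826) = 1/(1736 + 1/36826) = 1/(63929937/36826) = 36826/63929937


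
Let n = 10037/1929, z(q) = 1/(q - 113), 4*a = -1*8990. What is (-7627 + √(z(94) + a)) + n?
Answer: -14702446/1929 + 7*I*√66234/38 ≈ -7621.8 + 47.408*I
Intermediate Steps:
a = -4495/2 (a = (-1*8990)/4 = (¼)*(-8990) = -4495/2 ≈ -2247.5)
z(q) = 1/(-113 + q)
n = 10037/1929 (n = 10037*(1/1929) = 10037/1929 ≈ 5.2032)
(-7627 + √(z(94) + a)) + n = (-7627 + √(1/(-113 + 94) - 4495/2)) + 10037/1929 = (-7627 + √(1/(-19) - 4495/2)) + 10037/1929 = (-7627 + √(-1/19 - 4495/2)) + 10037/1929 = (-7627 + √(-85407/38)) + 10037/1929 = (-7627 + 7*I*√66234/38) + 10037/1929 = -14702446/1929 + 7*I*√66234/38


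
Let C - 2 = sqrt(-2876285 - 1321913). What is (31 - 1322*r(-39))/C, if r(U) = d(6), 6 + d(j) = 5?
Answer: 1353/2099101 - 1353*I*sqrt(4198198)/4198202 ≈ 0.00064456 - 0.66034*I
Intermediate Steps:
d(j) = -1 (d(j) = -6 + 5 = -1)
r(U) = -1
C = 2 + I*sqrt(4198198) (C = 2 + sqrt(-2876285 - 1321913) = 2 + sqrt(-4198198) = 2 + I*sqrt(4198198) ≈ 2.0 + 2048.9*I)
(31 - 1322*r(-39))/C = (31 - 1322*(-1))/(2 + I*sqrt(4198198)) = (31 + 1322)/(2 + I*sqrt(4198198)) = 1353/(2 + I*sqrt(4198198))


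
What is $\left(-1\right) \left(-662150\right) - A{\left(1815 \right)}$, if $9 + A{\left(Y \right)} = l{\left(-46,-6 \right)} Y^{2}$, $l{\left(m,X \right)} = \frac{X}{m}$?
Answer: $\frac{5346982}{23} \approx 2.3248 \cdot 10^{5}$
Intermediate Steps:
$A{\left(Y \right)} = -9 + \frac{3 Y^{2}}{23}$ ($A{\left(Y \right)} = -9 + - \frac{6}{-46} Y^{2} = -9 + \left(-6\right) \left(- \frac{1}{46}\right) Y^{2} = -9 + \frac{3 Y^{2}}{23}$)
$\left(-1\right) \left(-662150\right) - A{\left(1815 \right)} = \left(-1\right) \left(-662150\right) - \left(-9 + \frac{3 \cdot 1815^{2}}{23}\right) = 662150 - \left(-9 + \frac{3}{23} \cdot 3294225\right) = 662150 - \left(-9 + \frac{9882675}{23}\right) = 662150 - \frac{9882468}{23} = \frac{5346982}{23}$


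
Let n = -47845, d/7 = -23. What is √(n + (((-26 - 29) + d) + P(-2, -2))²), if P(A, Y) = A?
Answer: I*√321 ≈ 17.916*I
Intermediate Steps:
d = -161 (d = 7*(-23) = -161)
√(n + (((-26 - 29) + d) + P(-2, -2))²) = √(-47845 + (((-26 - 29) - 161) - 2)²) = √(-47845 + ((-55 - 161) - 2)²) = √(-47845 + (-216 - 2)²) = √(-47845 + (-218)²) = √(-47845 + 47524) = √(-321) = I*√321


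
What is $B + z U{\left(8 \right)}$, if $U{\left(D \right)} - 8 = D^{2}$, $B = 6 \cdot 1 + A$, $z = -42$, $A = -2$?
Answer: $-3020$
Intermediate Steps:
$B = 4$ ($B = 6 \cdot 1 - 2 = 6 - 2 = 4$)
$U{\left(D \right)} = 8 + D^{2}$
$B + z U{\left(8 \right)} = 4 - 42 \left(8 + 8^{2}\right) = 4 - 42 \left(8 + 64\right) = 4 - 3024 = -3020$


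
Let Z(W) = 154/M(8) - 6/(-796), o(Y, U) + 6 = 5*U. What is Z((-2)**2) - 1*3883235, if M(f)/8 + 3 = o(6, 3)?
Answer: -18546315001/4776 ≈ -3.8832e+6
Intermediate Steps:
o(Y, U) = -6 + 5*U
M(f) = 48 (M(f) = -24 + 8*(-6 + 5*3) = -24 + 8*(-6 + 15) = -24 + 8*9 = -24 + 72 = 48)
Z(W) = 15359/4776 (Z(W) = 154/48 - 6/(-796) = 154*(1/48) - 6*(-1/796) = 77/24 + 3/398 = 15359/4776)
Z((-2)**2) - 1*3883235 = 15359/4776 - 1*3883235 = 15359/4776 - 3883235 = -18546315001/4776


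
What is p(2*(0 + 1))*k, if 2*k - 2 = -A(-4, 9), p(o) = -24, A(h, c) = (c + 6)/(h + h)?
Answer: -93/2 ≈ -46.500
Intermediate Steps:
A(h, c) = (6 + c)/(2*h) (A(h, c) = (6 + c)/((2*h)) = (6 + c)*(1/(2*h)) = (6 + c)/(2*h))
k = 31/16 (k = 1 + (-(6 + 9)/(2*(-4)))/2 = 1 + (-(-1)*15/(2*4))/2 = 1 + (-1*(-15/8))/2 = 1 + (1/2)*(15/8) = 1 + 15/16 = 31/16 ≈ 1.9375)
p(2*(0 + 1))*k = -24*31/16 = -93/2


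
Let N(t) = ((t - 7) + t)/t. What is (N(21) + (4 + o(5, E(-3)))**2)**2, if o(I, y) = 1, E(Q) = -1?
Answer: 6400/9 ≈ 711.11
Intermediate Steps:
N(t) = (-7 + 2*t)/t (N(t) = ((-7 + t) + t)/t = (-7 + 2*t)/t)
(N(21) + (4 + o(5, E(-3)))**2)**2 = ((2 - 7/21) + (4 + 1)**2)**2 = ((2 - 7*1/21) + 5**2)**2 = ((2 - 1/3) + 25)**2 = (5/3 + 25)**2 = (80/3)**2 = 6400/9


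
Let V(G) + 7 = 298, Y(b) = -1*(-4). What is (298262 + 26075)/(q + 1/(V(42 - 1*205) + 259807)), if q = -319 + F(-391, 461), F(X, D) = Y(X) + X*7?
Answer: -84359405026/793819095 ≈ -106.27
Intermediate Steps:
Y(b) = 4
V(G) = 291 (V(G) = -7 + 298 = 291)
F(X, D) = 4 + 7*X (F(X, D) = 4 + X*7 = 4 + 7*X)
q = -3052 (q = -319 + (4 + 7*(-391)) = -319 + (4 - 2737) = -319 - 2733 = -3052)
(298262 + 26075)/(q + 1/(V(42 - 1*205) + 259807)) = (298262 + 26075)/(-3052 + 1/(291 + 259807)) = 324337/(-3052 + 1/260098) = 324337/(-793819095/260098) = 324337*(-260098/793819095) = -84359405026/793819095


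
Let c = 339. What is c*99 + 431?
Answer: 33992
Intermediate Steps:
c*99 + 431 = 339*99 + 431 = 33561 + 431 = 33992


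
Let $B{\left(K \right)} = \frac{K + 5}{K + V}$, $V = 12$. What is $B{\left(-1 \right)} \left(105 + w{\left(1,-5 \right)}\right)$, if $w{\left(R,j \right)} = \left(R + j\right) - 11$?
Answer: $\frac{360}{11} \approx 32.727$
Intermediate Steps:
$w{\left(R,j \right)} = -11 + R + j$
$B{\left(K \right)} = \frac{5 + K}{12 + K}$ ($B{\left(K \right)} = \frac{K + 5}{K + 12} = \frac{5 + K}{12 + K}$)
$B{\left(-1 \right)} \left(105 + w{\left(1,-5 \right)}\right) = \frac{5 - 1}{12 - 1} \left(105 - 15\right) = \frac{1}{11} \cdot 4 \left(105 - 15\right) = \frac{1}{11} \cdot 4 \cdot 90 = \frac{4}{11} \cdot 90 = \frac{360}{11}$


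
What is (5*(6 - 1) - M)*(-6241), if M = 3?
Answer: -137302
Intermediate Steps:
(5*(6 - 1) - M)*(-6241) = (5*(6 - 1) - 1*3)*(-6241) = (5*5 - 3)*(-6241) = (25 - 3)*(-6241) = 22*(-6241) = -137302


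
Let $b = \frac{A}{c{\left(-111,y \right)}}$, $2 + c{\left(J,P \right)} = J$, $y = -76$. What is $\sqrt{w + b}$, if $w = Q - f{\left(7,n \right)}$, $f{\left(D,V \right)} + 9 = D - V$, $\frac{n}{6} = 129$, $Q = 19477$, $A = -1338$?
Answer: $\frac{\sqrt{258761751}}{113} \approx 142.35$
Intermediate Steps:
$c{\left(J,P \right)} = -2 + J$
$n = 774$ ($n = 6 \cdot 129 = 774$)
$f{\left(D,V \right)} = -9 + D - V$ ($f{\left(D,V \right)} = -9 + \left(D - V\right) = -9 + D - V$)
$b = \frac{1338}{113}$ ($b = - \frac{1338}{-2 - 111} = - \frac{1338}{-113} = \left(-1338\right) \left(- \frac{1}{113}\right) = \frac{1338}{113} \approx 11.841$)
$w = 20253$ ($w = 19477 - \left(-9 + 7 - 774\right) = 19477 - -776 = 19477 + 776 = 20253$)
$\sqrt{w + b} = \sqrt{20253 + \frac{1338}{113}} = \sqrt{\frac{2289927}{113}} = \frac{\sqrt{258761751}}{113}$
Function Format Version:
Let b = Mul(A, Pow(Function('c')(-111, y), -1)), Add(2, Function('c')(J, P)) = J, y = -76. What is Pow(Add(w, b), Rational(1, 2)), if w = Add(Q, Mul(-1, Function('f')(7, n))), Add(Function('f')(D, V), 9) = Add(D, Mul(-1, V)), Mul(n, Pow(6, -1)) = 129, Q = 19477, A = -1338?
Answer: Mul(Rational(1, 113), Pow(258761751, Rational(1, 2))) ≈ 142.35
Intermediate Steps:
Function('c')(J, P) = Add(-2, J)
n = 774 (n = Mul(6, 129) = 774)
Function('f')(D, V) = Add(-9, D, Mul(-1, V)) (Function('f')(D, V) = Add(-9, Add(D, Mul(-1, V))) = Add(-9, D, Mul(-1, V)))
b = Rational(1338, 113) (b = Mul(-1338, Pow(Add(-2, -111), -1)) = Mul(-1338, Pow(-113, -1)) = Mul(-1338, Rational(-1, 113)) = Rational(1338, 113) ≈ 11.841)
w = 20253 (w = Add(19477, Mul(-1, Add(-9, 7, Mul(-1, 774)))) = Add(19477, Mul(-1, Add(-9, 7, -774))) = Add(19477, Mul(-1, -776)) = Add(19477, 776) = 20253)
Pow(Add(w, b), Rational(1, 2)) = Pow(Add(20253, Rational(1338, 113)), Rational(1, 2)) = Pow(Rational(2289927, 113), Rational(1, 2)) = Mul(Rational(1, 113), Pow(258761751, Rational(1, 2)))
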